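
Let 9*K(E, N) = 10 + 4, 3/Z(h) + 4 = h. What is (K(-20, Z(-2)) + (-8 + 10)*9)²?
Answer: 30976/81 ≈ 382.42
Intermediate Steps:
Z(h) = 3/(-4 + h)
K(E, N) = 14/9 (K(E, N) = (10 + 4)/9 = (⅑)*14 = 14/9)
(K(-20, Z(-2)) + (-8 + 10)*9)² = (14/9 + (-8 + 10)*9)² = (14/9 + 2*9)² = (14/9 + 18)² = (176/9)² = 30976/81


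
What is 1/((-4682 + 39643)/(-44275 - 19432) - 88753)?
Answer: -63707/5654222332 ≈ -1.1267e-5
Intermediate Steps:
1/((-4682 + 39643)/(-44275 - 19432) - 88753) = 1/(34961/(-63707) - 88753) = 1/(34961*(-1/63707) - 88753) = 1/(-34961/63707 - 88753) = 1/(-5654222332/63707) = -63707/5654222332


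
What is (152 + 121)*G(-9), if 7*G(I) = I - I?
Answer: 0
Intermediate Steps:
G(I) = 0 (G(I) = (I - I)/7 = (⅐)*0 = 0)
(152 + 121)*G(-9) = (152 + 121)*0 = 273*0 = 0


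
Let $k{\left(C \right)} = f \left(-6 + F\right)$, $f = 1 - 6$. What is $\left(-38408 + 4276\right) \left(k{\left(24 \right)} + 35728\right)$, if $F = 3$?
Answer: $-1219980076$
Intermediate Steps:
$f = -5$ ($f = 1 - 6 = -5$)
$k{\left(C \right)} = 15$ ($k{\left(C \right)} = - 5 \left(-6 + 3\right) = \left(-5\right) \left(-3\right) = 15$)
$\left(-38408 + 4276\right) \left(k{\left(24 \right)} + 35728\right) = \left(-38408 + 4276\right) \left(15 + 35728\right) = \left(-34132\right) 35743 = -1219980076$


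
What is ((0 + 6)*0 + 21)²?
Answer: 441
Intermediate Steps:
((0 + 6)*0 + 21)² = (6*0 + 21)² = (0 + 21)² = 21² = 441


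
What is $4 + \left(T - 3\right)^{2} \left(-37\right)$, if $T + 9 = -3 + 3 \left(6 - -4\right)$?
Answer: $-8321$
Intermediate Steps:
$T = 18$ ($T = -9 - \left(3 - 3 \left(6 - -4\right)\right) = -9 - \left(3 - 3 \left(6 + 4\right)\right) = -9 + \left(-3 + 3 \cdot 10\right) = -9 + \left(-3 + 30\right) = -9 + 27 = 18$)
$4 + \left(T - 3\right)^{2} \left(-37\right) = 4 + \left(18 - 3\right)^{2} \left(-37\right) = 4 + 15^{2} \left(-37\right) = 4 + 225 \left(-37\right) = 4 - 8325 = -8321$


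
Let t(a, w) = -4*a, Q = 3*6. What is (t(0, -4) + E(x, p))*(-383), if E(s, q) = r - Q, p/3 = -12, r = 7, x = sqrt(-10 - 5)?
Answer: 4213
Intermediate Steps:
x = I*sqrt(15) (x = sqrt(-15) = I*sqrt(15) ≈ 3.873*I)
Q = 18
p = -36 (p = 3*(-12) = -36)
E(s, q) = -11 (E(s, q) = 7 - 1*18 = 7 - 18 = -11)
(t(0, -4) + E(x, p))*(-383) = (-4*0 - 11)*(-383) = (0 - 11)*(-383) = -11*(-383) = 4213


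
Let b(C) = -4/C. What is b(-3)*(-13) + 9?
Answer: -25/3 ≈ -8.3333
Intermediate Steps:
b(-3)*(-13) + 9 = -4/(-3)*(-13) + 9 = -4*(-1/3)*(-13) + 9 = (4/3)*(-13) + 9 = -52/3 + 9 = -25/3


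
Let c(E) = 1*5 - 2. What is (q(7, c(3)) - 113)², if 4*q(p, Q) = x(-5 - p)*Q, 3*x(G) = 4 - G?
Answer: 11881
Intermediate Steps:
x(G) = 4/3 - G/3 (x(G) = (4 - G)/3 = 4/3 - G/3)
c(E) = 3 (c(E) = 5 - 2 = 3)
q(p, Q) = Q*(3 + p/3)/4 (q(p, Q) = ((4/3 - (-5 - p)/3)*Q)/4 = ((4/3 + (5/3 + p/3))*Q)/4 = ((3 + p/3)*Q)/4 = (Q*(3 + p/3))/4 = Q*(3 + p/3)/4)
(q(7, c(3)) - 113)² = ((1/12)*3*(9 + 7) - 113)² = ((1/12)*3*16 - 113)² = (4 - 113)² = (-109)² = 11881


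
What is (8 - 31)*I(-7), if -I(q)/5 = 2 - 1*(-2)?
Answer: 460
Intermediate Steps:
I(q) = -20 (I(q) = -5*(2 - 1*(-2)) = -5*(2 + 2) = -5*4 = -20)
(8 - 31)*I(-7) = (8 - 31)*(-20) = -23*(-20) = 460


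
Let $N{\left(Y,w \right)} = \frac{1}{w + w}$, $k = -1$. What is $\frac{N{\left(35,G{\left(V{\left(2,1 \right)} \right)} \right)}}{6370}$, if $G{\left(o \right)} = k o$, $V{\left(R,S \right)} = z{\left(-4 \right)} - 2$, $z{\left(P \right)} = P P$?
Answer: $- \frac{1}{178360} \approx -5.6066 \cdot 10^{-6}$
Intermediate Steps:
$z{\left(P \right)} = P^{2}$
$V{\left(R,S \right)} = 14$ ($V{\left(R,S \right)} = \left(-4\right)^{2} - 2 = 16 - 2 = 14$)
$G{\left(o \right)} = - o$
$N{\left(Y,w \right)} = \frac{1}{2 w}$
$\frac{N{\left(35,G{\left(V{\left(2,1 \right)} \right)} \right)}}{6370} = \frac{\frac{1}{2} \frac{1}{\left(-1\right) 14}}{6370} = \frac{1}{2 \left(-14\right)} \frac{1}{6370} = \frac{1}{2} \left(- \frac{1}{14}\right) \frac{1}{6370} = \left(- \frac{1}{28}\right) \frac{1}{6370} = - \frac{1}{178360}$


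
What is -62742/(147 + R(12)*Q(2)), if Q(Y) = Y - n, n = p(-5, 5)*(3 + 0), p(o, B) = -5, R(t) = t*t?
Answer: -20914/865 ≈ -24.178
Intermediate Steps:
R(t) = t**2
n = -15 (n = -5*(3 + 0) = -5*3 = -15)
Q(Y) = 15 + Y (Q(Y) = Y - 1*(-15) = Y + 15 = 15 + Y)
-62742/(147 + R(12)*Q(2)) = -62742/(147 + 12**2*(15 + 2)) = -62742/(147 + 144*17) = -62742/(147 + 2448) = -62742/2595 = -62742*1/2595 = -20914/865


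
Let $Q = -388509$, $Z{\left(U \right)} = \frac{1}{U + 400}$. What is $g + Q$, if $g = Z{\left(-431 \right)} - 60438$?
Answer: $- \frac{13917358}{31} \approx -4.4895 \cdot 10^{5}$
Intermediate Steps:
$Z{\left(U \right)} = \frac{1}{400 + U}$
$g = - \frac{1873579}{31}$ ($g = \frac{1}{400 - 431} - 60438 = \frac{1}{-31} - 60438 = - \frac{1}{31} - 60438 = - \frac{1873579}{31} \approx -60438.0$)
$g + Q = - \frac{1873579}{31} - 388509 = - \frac{13917358}{31}$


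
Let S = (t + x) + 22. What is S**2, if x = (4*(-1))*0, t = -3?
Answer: 361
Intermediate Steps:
x = 0 (x = -4*0 = 0)
S = 19 (S = (-3 + 0) + 22 = -3 + 22 = 19)
S**2 = 19**2 = 361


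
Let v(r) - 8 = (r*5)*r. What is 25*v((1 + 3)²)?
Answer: 32200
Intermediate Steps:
v(r) = 8 + 5*r² (v(r) = 8 + (r*5)*r = 8 + (5*r)*r = 8 + 5*r²)
25*v((1 + 3)²) = 25*(8 + 5*((1 + 3)²)²) = 25*(8 + 5*(4²)²) = 25*(8 + 5*16²) = 25*(8 + 5*256) = 25*(8 + 1280) = 25*1288 = 32200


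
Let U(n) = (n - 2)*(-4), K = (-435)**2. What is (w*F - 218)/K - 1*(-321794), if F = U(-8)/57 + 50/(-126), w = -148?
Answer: 72887088856084/226502325 ≈ 3.2179e+5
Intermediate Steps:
K = 189225
U(n) = 8 - 4*n (U(n) = (-2 + n)*(-4) = 8 - 4*n)
F = 365/1197 (F = (8 - 4*(-8))/57 + 50/(-126) = (8 + 32)*(1/57) + 50*(-1/126) = 40*(1/57) - 25/63 = 40/57 - 25/63 = 365/1197 ≈ 0.30493)
(w*F - 218)/K - 1*(-321794) = (-148*365/1197 - 218)/189225 - 1*(-321794) = (-54020/1197 - 218)*(1/189225) + 321794 = -314966/1197*1/189225 + 321794 = -314966/226502325 + 321794 = 72887088856084/226502325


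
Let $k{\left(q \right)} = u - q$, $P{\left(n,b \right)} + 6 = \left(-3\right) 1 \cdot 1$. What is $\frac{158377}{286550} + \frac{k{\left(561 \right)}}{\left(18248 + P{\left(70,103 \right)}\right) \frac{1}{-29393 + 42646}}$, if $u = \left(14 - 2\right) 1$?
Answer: $- \frac{34131469627}{85678450} \approx -398.37$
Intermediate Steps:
$P{\left(n,b \right)} = -9$ ($P{\left(n,b \right)} = -6 + \left(-3\right) 1 \cdot 1 = -6 - 3 = -9$)
$u = 12$ ($u = 12 \cdot 1 = 12$)
$k{\left(q \right)} = 12 - q$
$\frac{158377}{286550} + \frac{k{\left(561 \right)}}{\left(18248 + P{\left(70,103 \right)}\right) \frac{1}{-29393 + 42646}} = \frac{158377}{286550} + \frac{12 - 561}{\left(18248 - 9\right) \frac{1}{-29393 + 42646}} = 158377 \cdot \frac{1}{286550} + \frac{12 - 561}{18239 \cdot \frac{1}{13253}} = \frac{158377}{286550} - \frac{549}{18239 \cdot \frac{1}{13253}} = \frac{158377}{286550} - \frac{549}{\frac{18239}{13253}} = \frac{158377}{286550} - \frac{119277}{299} = - \frac{34131469627}{85678450}$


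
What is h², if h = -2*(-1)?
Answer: 4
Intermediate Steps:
h = 2
h² = 2² = 4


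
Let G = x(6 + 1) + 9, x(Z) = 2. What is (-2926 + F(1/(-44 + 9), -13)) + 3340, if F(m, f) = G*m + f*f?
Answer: 20394/35 ≈ 582.69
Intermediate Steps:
G = 11 (G = 2 + 9 = 11)
F(m, f) = f**2 + 11*m (F(m, f) = 11*m + f*f = 11*m + f**2 = f**2 + 11*m)
(-2926 + F(1/(-44 + 9), -13)) + 3340 = (-2926 + ((-13)**2 + 11/(-44 + 9))) + 3340 = (-2926 + (169 + 11/(-35))) + 3340 = (-2926 + (169 + 11*(-1/35))) + 3340 = (-2926 + (169 - 11/35)) + 3340 = (-2926 + 5904/35) + 3340 = -96506/35 + 3340 = 20394/35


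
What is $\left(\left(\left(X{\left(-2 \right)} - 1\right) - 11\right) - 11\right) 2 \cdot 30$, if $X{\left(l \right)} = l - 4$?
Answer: $-1740$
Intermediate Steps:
$X{\left(l \right)} = -4 + l$
$\left(\left(\left(X{\left(-2 \right)} - 1\right) - 11\right) - 11\right) 2 \cdot 30 = \left(\left(\left(\left(-4 - 2\right) - 1\right) - 11\right) - 11\right) 2 \cdot 30 = \left(\left(\left(-6 - 1\right) - 11\right) - 11\right) 2 \cdot 30 = \left(\left(-7 - 11\right) - 11\right) 2 \cdot 30 = \left(-18 - 11\right) 2 \cdot 30 = \left(-29\right) 2 \cdot 30 = \left(-58\right) 30 = -1740$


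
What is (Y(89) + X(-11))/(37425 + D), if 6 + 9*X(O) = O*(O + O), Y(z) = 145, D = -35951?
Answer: 23/198 ≈ 0.11616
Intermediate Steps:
X(O) = -2/3 + 2*O**2/9 (X(O) = -2/3 + (O*(O + O))/9 = -2/3 + (O*(2*O))/9 = -2/3 + (2*O**2)/9 = -2/3 + 2*O**2/9)
(Y(89) + X(-11))/(37425 + D) = (145 + (-2/3 + (2/9)*(-11)**2))/(37425 - 35951) = (145 + (-2/3 + (2/9)*121))/1474 = (145 + (-2/3 + 242/9))*(1/1474) = (145 + 236/9)*(1/1474) = (1541/9)*(1/1474) = 23/198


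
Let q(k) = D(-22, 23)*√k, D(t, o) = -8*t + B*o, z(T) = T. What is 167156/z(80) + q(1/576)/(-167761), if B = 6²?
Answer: 21031690777/10065660 ≈ 2089.4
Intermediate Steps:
B = 36
D(t, o) = -8*t + 36*o
q(k) = 1004*√k (q(k) = (-8*(-22) + 36*23)*√k = (176 + 828)*√k = 1004*√k)
167156/z(80) + q(1/576)/(-167761) = 167156/80 + (1004*√(1/576))/(-167761) = 167156*(1/80) + (1004*√(1/576))*(-1/167761) = 41789/20 + (1004*(1/24))*(-1/167761) = 41789/20 + (251/6)*(-1/167761) = 41789/20 - 251/1006566 = 21031690777/10065660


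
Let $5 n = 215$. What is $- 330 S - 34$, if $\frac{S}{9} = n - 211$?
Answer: $498926$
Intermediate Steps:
$n = 43$ ($n = \frac{1}{5} \cdot 215 = 43$)
$S = -1512$ ($S = 9 \left(43 - 211\right) = 9 \left(-168\right) = -1512$)
$- 330 S - 34 = \left(-330\right) \left(-1512\right) - 34 = 498960 - 34 = 498926$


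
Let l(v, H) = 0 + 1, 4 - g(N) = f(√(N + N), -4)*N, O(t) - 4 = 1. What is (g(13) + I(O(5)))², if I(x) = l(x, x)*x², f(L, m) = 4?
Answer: 529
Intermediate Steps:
O(t) = 5 (O(t) = 4 + 1 = 5)
g(N) = 4 - 4*N
l(v, H) = 1
I(x) = x² (I(x) = 1*x² = x²)
(g(13) + I(O(5)))² = ((4 - 4*13) + 5²)² = ((4 - 52) + 25)² = (-48 + 25)² = (-23)² = 529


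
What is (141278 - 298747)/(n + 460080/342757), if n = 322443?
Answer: -53973602033/110520055431 ≈ -0.48836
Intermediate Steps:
(141278 - 298747)/(n + 460080/342757) = (141278 - 298747)/(322443 + 460080/342757) = -157469/(322443 + 460080*(1/342757)) = -157469/(322443 + 460080/342757) = -157469/110520055431/342757 = -157469*342757/110520055431 = -53973602033/110520055431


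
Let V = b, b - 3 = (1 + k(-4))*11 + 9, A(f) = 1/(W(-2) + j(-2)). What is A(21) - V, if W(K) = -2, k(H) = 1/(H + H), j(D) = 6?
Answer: -171/8 ≈ -21.375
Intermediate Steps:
k(H) = 1/(2*H)
A(f) = ¼ (A(f) = 1/(-2 + 6) = 1/4 = ¼)
b = 173/8 (b = 3 + ((1 + (½)/(-4))*11 + 9) = 3 + ((1 + (½)*(-¼))*11 + 9) = 3 + ((1 - ⅛)*11 + 9) = 3 + ((7/8)*11 + 9) = 3 + (77/8 + 9) = 3 + 149/8 = 173/8 ≈ 21.625)
V = 173/8 ≈ 21.625
A(21) - V = ¼ - 1*173/8 = ¼ - 173/8 = -171/8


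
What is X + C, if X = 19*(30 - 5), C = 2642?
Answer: 3117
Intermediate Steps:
X = 475 (X = 19*25 = 475)
X + C = 475 + 2642 = 3117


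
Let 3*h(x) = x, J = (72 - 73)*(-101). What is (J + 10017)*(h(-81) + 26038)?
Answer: 263179298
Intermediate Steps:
J = 101 (J = -1*(-101) = 101)
h(x) = x/3
(J + 10017)*(h(-81) + 26038) = (101 + 10017)*((1/3)*(-81) + 26038) = 10118*(-27 + 26038) = 10118*26011 = 263179298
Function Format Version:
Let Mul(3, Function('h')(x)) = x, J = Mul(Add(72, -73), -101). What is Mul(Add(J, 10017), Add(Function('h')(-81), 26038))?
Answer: 263179298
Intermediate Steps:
J = 101 (J = Mul(-1, -101) = 101)
Function('h')(x) = Mul(Rational(1, 3), x)
Mul(Add(J, 10017), Add(Function('h')(-81), 26038)) = Mul(Add(101, 10017), Add(Mul(Rational(1, 3), -81), 26038)) = Mul(10118, Add(-27, 26038)) = Mul(10118, 26011) = 263179298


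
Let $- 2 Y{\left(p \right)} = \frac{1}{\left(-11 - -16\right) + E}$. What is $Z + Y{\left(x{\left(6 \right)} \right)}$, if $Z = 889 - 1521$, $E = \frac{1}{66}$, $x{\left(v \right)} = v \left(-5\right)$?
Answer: $- \frac{209225}{331} \approx -632.1$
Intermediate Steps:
$x{\left(v \right)} = - 5 v$
$E = \frac{1}{66} \approx 0.015152$
$Y{\left(p \right)} = - \frac{33}{331}$ ($Y{\left(p \right)} = - \frac{1}{2 \left(\left(-11 - -16\right) + \frac{1}{66}\right)} = - \frac{1}{2 \left(\left(-11 + 16\right) + \frac{1}{66}\right)} = - \frac{1}{2 \left(5 + \frac{1}{66}\right)} = - \frac{1}{2 \cdot \frac{331}{66}} = \left(- \frac{1}{2}\right) \frac{66}{331} = - \frac{33}{331}$)
$Z = -632$ ($Z = 889 - 1521 = -632$)
$Z + Y{\left(x{\left(6 \right)} \right)} = -632 - \frac{33}{331} = - \frac{209225}{331}$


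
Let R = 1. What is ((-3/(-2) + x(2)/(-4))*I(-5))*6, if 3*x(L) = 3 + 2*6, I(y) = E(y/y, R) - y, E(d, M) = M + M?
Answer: 21/2 ≈ 10.500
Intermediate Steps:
E(d, M) = 2*M
I(y) = 2 - y (I(y) = 2*1 - y = 2 - y)
x(L) = 5 (x(L) = (3 + 2*6)/3 = (3 + 12)/3 = (⅓)*15 = 5)
((-3/(-2) + x(2)/(-4))*I(-5))*6 = ((-3/(-2) + 5/(-4))*(2 - 1*(-5)))*6 = ((-3*(-½) + 5*(-¼))*(2 + 5))*6 = ((3/2 - 5/4)*7)*6 = ((¼)*7)*6 = (7/4)*6 = 21/2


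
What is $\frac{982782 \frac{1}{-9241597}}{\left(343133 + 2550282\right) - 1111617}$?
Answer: $- \frac{491391}{8233329525703} \approx -5.9683 \cdot 10^{-8}$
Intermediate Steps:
$\frac{982782 \frac{1}{-9241597}}{\left(343133 + 2550282\right) - 1111617} = \frac{982782 \left(- \frac{1}{9241597}\right)}{2893415 - 1111617} = - \frac{982782}{9241597 \cdot 1781798} = \left(- \frac{982782}{9241597}\right) \frac{1}{1781798} = - \frac{491391}{8233329525703}$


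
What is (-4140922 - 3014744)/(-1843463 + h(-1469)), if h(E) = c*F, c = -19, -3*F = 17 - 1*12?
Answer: 1533357/395021 ≈ 3.8817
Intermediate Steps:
F = -5/3 (F = -(17 - 1*12)/3 = -(17 - 12)/3 = -⅓*5 = -5/3 ≈ -1.6667)
h(E) = 95/3 (h(E) = -19*(-5/3) = 95/3)
(-4140922 - 3014744)/(-1843463 + h(-1469)) = (-4140922 - 3014744)/(-1843463 + 95/3) = -7155666/(-5530294/3) = -7155666*(-3/5530294) = 1533357/395021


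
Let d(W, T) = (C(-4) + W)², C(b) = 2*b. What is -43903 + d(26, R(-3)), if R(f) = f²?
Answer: -43579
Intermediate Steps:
d(W, T) = (-8 + W)² (d(W, T) = (2*(-4) + W)² = (-8 + W)²)
-43903 + d(26, R(-3)) = -43903 + (-8 + 26)² = -43903 + 18² = -43903 + 324 = -43579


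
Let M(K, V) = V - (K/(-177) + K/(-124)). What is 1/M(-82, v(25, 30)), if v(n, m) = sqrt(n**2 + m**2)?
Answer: 135430134/183501430619 + 602143380*sqrt(61)/183501430619 ≈ 0.026367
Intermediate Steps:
v(n, m) = sqrt(m**2 + n**2)
M(K, V) = V + 301*K/21948 (M(K, V) = V - (K*(-1/177) + K*(-1/124)) = V - (-K/177 - K/124) = V - (-301)*K/21948 = V + 301*K/21948)
1/M(-82, v(25, 30)) = 1/(sqrt(30**2 + 25**2) + (301/21948)*(-82)) = 1/(sqrt(900 + 625) - 12341/10974) = 1/(sqrt(1525) - 12341/10974) = 1/(5*sqrt(61) - 12341/10974) = 1/(-12341/10974 + 5*sqrt(61))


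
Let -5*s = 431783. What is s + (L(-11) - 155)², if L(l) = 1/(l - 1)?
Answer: -44860147/720 ≈ -62306.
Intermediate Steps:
s = -431783/5 (s = -⅕*431783 = -431783/5 ≈ -86357.)
L(l) = 1/(-1 + l)
s + (L(-11) - 155)² = -431783/5 + (1/(-1 - 11) - 155)² = -431783/5 + (1/(-12) - 155)² = -431783/5 + (-1/12 - 155)² = -431783/5 + (-1861/12)² = -431783/5 + 3463321/144 = -44860147/720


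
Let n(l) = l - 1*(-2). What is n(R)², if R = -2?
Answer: 0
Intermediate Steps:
n(l) = 2 + l (n(l) = l + 2 = 2 + l)
n(R)² = (2 - 2)² = 0² = 0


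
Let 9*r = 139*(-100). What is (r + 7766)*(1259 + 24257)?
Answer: 1428742904/9 ≈ 1.5875e+8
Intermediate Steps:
r = -13900/9 (r = (139*(-100))/9 = (⅑)*(-13900) = -13900/9 ≈ -1544.4)
(r + 7766)*(1259 + 24257) = (-13900/9 + 7766)*(1259 + 24257) = (55994/9)*25516 = 1428742904/9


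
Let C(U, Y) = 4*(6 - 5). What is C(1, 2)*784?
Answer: 3136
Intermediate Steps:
C(U, Y) = 4 (C(U, Y) = 4*1 = 4)
C(1, 2)*784 = 4*784 = 3136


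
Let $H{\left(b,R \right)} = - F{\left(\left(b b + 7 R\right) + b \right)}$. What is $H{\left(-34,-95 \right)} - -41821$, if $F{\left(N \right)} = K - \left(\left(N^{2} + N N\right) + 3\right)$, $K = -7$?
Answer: $459529$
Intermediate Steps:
$F{\left(N \right)} = -10 - 2 N^{2}$ ($F{\left(N \right)} = -7 - \left(\left(N^{2} + N N\right) + 3\right) = -7 - \left(\left(N^{2} + N^{2}\right) + 3\right) = -7 - \left(2 N^{2} + 3\right) = -7 - \left(3 + 2 N^{2}\right) = -10 - 2 N^{2}$)
$H{\left(b,R \right)} = 10 + 2 \left(b + b^{2} + 7 R\right)^{2}$ ($H{\left(b,R \right)} = - (-10 - 2 \left(\left(b b + 7 R\right) + b\right)^{2}) = - (-10 - 2 \left(\left(b^{2} + 7 R\right) + b\right)^{2}) = - (-10 - 2 \left(b + b^{2} + 7 R\right)^{2}) = 10 + 2 \left(b + b^{2} + 7 R\right)^{2}$)
$H{\left(-34,-95 \right)} - -41821 = \left(10 + 2 \left(-34 + \left(-34\right)^{2} + 7 \left(-95\right)\right)^{2}\right) - -41821 = \left(10 + 2 \left(-34 + 1156 - 665\right)^{2}\right) + 41821 = \left(10 + 2 \cdot 457^{2}\right) + 41821 = \left(10 + 2 \cdot 208849\right) + 41821 = \left(10 + 417698\right) + 41821 = 417708 + 41821 = 459529$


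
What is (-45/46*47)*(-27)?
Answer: 57105/46 ≈ 1241.4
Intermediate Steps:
(-45/46*47)*(-27) = (-45*1/46*47)*(-27) = -45/46*47*(-27) = -2115/46*(-27) = 57105/46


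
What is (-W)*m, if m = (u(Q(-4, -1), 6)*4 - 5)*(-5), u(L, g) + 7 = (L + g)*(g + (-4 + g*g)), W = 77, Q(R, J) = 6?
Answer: 689535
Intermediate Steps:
u(L, g) = -7 + (L + g)*(-4 + g + g**2) (u(L, g) = -7 + (L + g)*(g + (-4 + g*g)) = -7 + (L + g)*(g + (-4 + g**2)) = -7 + (L + g)*(-4 + g + g**2))
m = -8955 (m = ((-7 + 6**2 + 6**3 - 4*6 - 4*6 + 6*6 + 6*6**2)*4 - 5)*(-5) = ((-7 + 36 + 216 - 24 - 24 + 36 + 6*36)*4 - 5)*(-5) = ((-7 + 36 + 216 - 24 - 24 + 36 + 216)*4 - 5)*(-5) = (449*4 - 5)*(-5) = (1796 - 5)*(-5) = 1791*(-5) = -8955)
(-W)*m = -1*77*(-8955) = -77*(-8955) = 689535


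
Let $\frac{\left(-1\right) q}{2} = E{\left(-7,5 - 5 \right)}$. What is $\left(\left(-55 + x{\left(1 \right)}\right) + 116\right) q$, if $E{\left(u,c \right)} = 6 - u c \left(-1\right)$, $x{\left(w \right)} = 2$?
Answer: $-756$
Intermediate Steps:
$E{\left(u,c \right)} = 6 + c u$ ($E{\left(u,c \right)} = 6 - c u \left(-1\right) = 6 - - c u = 6 + c u$)
$q = -12$ ($q = - 2 \left(6 + \left(5 - 5\right) \left(-7\right)\right) = - 2 \left(6 + 0 \left(-7\right)\right) = - 2 \left(6 + 0\right) = \left(-2\right) 6 = -12$)
$\left(\left(-55 + x{\left(1 \right)}\right) + 116\right) q = \left(\left(-55 + 2\right) + 116\right) \left(-12\right) = \left(-53 + 116\right) \left(-12\right) = 63 \left(-12\right) = -756$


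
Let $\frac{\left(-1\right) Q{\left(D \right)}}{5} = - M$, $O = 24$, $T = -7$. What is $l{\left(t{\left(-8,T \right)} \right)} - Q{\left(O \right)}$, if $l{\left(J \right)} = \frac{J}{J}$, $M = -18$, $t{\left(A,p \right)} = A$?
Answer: $91$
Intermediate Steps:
$Q{\left(D \right)} = -90$ ($Q{\left(D \right)} = - 5 \left(\left(-1\right) \left(-18\right)\right) = \left(-5\right) 18 = -90$)
$l{\left(J \right)} = 1$
$l{\left(t{\left(-8,T \right)} \right)} - Q{\left(O \right)} = 1 - -90 = 1 + 90 = 91$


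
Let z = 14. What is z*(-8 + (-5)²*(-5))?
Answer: -1862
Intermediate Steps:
z*(-8 + (-5)²*(-5)) = 14*(-8 + (-5)²*(-5)) = 14*(-8 + 25*(-5)) = 14*(-8 - 125) = 14*(-133) = -1862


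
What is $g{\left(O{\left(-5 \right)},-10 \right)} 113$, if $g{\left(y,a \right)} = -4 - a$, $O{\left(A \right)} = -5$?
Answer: $678$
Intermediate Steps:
$g{\left(O{\left(-5 \right)},-10 \right)} 113 = \left(-4 - -10\right) 113 = \left(-4 + 10\right) 113 = 6 \cdot 113 = 678$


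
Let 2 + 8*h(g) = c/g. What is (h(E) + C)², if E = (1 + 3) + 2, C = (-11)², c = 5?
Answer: 33651601/2304 ≈ 14606.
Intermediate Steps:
C = 121
E = 6 (E = 4 + 2 = 6)
h(g) = -¼ + 5/(8*g) (h(g) = -¼ + (5/g)/8 = -¼ + 5/(8*g))
(h(E) + C)² = ((⅛)*(5 - 2*6)/6 + 121)² = ((⅛)*(⅙)*(5 - 12) + 121)² = ((⅛)*(⅙)*(-7) + 121)² = (-7/48 + 121)² = (5801/48)² = 33651601/2304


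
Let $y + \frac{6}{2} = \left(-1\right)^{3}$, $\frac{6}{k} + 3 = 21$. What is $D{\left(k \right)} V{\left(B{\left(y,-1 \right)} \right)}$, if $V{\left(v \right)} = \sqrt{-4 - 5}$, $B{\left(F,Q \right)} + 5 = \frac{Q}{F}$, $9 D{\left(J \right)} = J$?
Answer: $\frac{i}{9} \approx 0.11111 i$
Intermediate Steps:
$k = \frac{1}{3}$ ($k = \frac{6}{-3 + 21} = \frac{6}{18} = 6 \cdot \frac{1}{18} = \frac{1}{3} \approx 0.33333$)
$D{\left(J \right)} = \frac{J}{9}$
$y = -4$ ($y = -3 + \left(-1\right)^{3} = -3 - 1 = -4$)
$B{\left(F,Q \right)} = -5 + \frac{Q}{F}$
$V{\left(v \right)} = 3 i$ ($V{\left(v \right)} = \sqrt{-9} = 3 i$)
$D{\left(k \right)} V{\left(B{\left(y,-1 \right)} \right)} = \frac{1}{9} \cdot \frac{1}{3} \cdot 3 i = \frac{3 i}{27} = \frac{i}{9}$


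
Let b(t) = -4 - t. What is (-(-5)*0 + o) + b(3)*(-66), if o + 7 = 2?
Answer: 457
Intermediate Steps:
o = -5 (o = -7 + 2 = -5)
(-(-5)*0 + o) + b(3)*(-66) = (-(-5)*0 - 5) + (-4 - 1*3)*(-66) = (-5*0 - 5) + (-4 - 3)*(-66) = (0 - 5) - 7*(-66) = -5 + 462 = 457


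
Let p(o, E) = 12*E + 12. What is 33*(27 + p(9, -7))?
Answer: -1485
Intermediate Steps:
p(o, E) = 12 + 12*E
33*(27 + p(9, -7)) = 33*(27 + (12 + 12*(-7))) = 33*(27 + (12 - 84)) = 33*(27 - 72) = 33*(-45) = -1485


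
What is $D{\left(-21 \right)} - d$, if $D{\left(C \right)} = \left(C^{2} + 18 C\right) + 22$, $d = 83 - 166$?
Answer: $168$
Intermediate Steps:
$d = -83$ ($d = 83 - 166 = -83$)
$D{\left(C \right)} = 22 + C^{2} + 18 C$
$D{\left(-21 \right)} - d = \left(22 + \left(-21\right)^{2} + 18 \left(-21\right)\right) - -83 = \left(22 + 441 - 378\right) + 83 = 85 + 83 = 168$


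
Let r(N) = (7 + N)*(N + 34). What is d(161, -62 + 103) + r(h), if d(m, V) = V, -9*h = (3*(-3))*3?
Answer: 411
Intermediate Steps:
h = 3 (h = -3*(-3)*3/9 = -(-1)*3 = -⅑*(-27) = 3)
r(N) = (7 + N)*(34 + N)
d(161, -62 + 103) + r(h) = (-62 + 103) + (238 + 3² + 41*3) = 41 + (238 + 9 + 123) = 41 + 370 = 411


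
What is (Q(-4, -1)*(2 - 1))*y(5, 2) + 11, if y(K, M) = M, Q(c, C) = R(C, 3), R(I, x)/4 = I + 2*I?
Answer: -13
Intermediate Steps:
R(I, x) = 12*I (R(I, x) = 4*(I + 2*I) = 4*(3*I) = 12*I)
Q(c, C) = 12*C
(Q(-4, -1)*(2 - 1))*y(5, 2) + 11 = ((12*(-1))*(2 - 1))*2 + 11 = -12*1*2 + 11 = -12*2 + 11 = -24 + 11 = -13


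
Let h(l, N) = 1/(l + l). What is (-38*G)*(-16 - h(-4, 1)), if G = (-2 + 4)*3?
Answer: 7239/2 ≈ 3619.5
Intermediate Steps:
h(l, N) = 1/(2*l)
G = 6 (G = 2*3 = 6)
(-38*G)*(-16 - h(-4, 1)) = (-38*6)*(-16 - 1/(2*(-4))) = -228*(-16 - (-1)/(2*4)) = -228*(-16 - 1*(-⅛)) = -228*(-16 + ⅛) = -228*(-127/8) = 7239/2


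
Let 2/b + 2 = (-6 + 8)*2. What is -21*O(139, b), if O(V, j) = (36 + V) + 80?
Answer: -5355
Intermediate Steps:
b = 1 (b = 2/(-2 + (-6 + 8)*2) = 2/(-2 + 2*2) = 2/(-2 + 4) = 2/2 = 2*(1/2) = 1)
O(V, j) = 116 + V
-21*O(139, b) = -21*(116 + 139) = -21*255 = -5355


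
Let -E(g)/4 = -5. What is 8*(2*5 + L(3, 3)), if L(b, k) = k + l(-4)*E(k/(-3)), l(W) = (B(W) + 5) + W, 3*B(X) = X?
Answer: 152/3 ≈ 50.667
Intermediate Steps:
B(X) = X/3
E(g) = 20 (E(g) = -4*(-5) = 20)
l(W) = 5 + 4*W/3 (l(W) = (W/3 + 5) + W = (5 + W/3) + W = 5 + 4*W/3)
L(b, k) = -20/3 + k (L(b, k) = k + (5 + (4/3)*(-4))*20 = k + (5 - 16/3)*20 = k - 1/3*20 = k - 20/3 = -20/3 + k)
8*(2*5 + L(3, 3)) = 8*(2*5 + (-20/3 + 3)) = 8*(10 - 11/3) = 8*(19/3) = 152/3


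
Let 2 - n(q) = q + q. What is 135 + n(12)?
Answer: 113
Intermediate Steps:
n(q) = 2 - 2*q (n(q) = 2 - (q + q) = 2 - 2*q)
135 + n(12) = 135 + (2 - 2*12) = 135 + (2 - 24) = 135 - 22 = 113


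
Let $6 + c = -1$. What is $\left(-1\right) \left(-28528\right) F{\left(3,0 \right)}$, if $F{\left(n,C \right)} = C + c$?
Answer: $-199696$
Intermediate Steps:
$c = -7$ ($c = -6 - 1 = -7$)
$F{\left(n,C \right)} = -7 + C$ ($F{\left(n,C \right)} = C - 7 = -7 + C$)
$\left(-1\right) \left(-28528\right) F{\left(3,0 \right)} = \left(-1\right) \left(-28528\right) \left(-7 + 0\right) = 28528 \left(-7\right) = -199696$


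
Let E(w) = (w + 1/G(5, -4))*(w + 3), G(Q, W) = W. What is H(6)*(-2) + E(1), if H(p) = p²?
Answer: -69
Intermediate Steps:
E(w) = (3 + w)*(-¼ + w) (E(w) = (w + 1/(-4))*(w + 3) = (w - ¼)*(3 + w) = (-¼ + w)*(3 + w) = (3 + w)*(-¼ + w))
H(6)*(-2) + E(1) = 6²*(-2) + (-¾ - ¼*1 + 1*(3 + 1)) = 36*(-2) + (-¾ - ¼ + 1*4) = -72 + (-¾ - ¼ + 4) = -72 + 3 = -69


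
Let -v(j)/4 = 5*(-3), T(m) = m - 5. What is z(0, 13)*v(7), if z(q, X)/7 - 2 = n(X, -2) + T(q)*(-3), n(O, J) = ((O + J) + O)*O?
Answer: 138180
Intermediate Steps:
T(m) = -5 + m
v(j) = 60 (v(j) = -20*(-3) = -4*(-15) = 60)
n(O, J) = O*(J + 2*O) (n(O, J) = ((J + O) + O)*O = (J + 2*O)*O = O*(J + 2*O))
z(q, X) = 119 - 21*q + 7*X*(-2 + 2*X) (z(q, X) = 14 + 7*(X*(-2 + 2*X) + (-5 + q)*(-3)) = 14 + 7*(X*(-2 + 2*X) + (15 - 3*q)) = 14 + 7*(15 - 3*q + X*(-2 + 2*X)) = 14 + (105 - 21*q + 7*X*(-2 + 2*X)) = 119 - 21*q + 7*X*(-2 + 2*X))
z(0, 13)*v(7) = (119 - 21*0 + 14*13*(-1 + 13))*60 = (119 + 0 + 14*13*12)*60 = (119 + 0 + 2184)*60 = 2303*60 = 138180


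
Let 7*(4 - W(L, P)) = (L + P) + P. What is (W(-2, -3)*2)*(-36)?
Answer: -2592/7 ≈ -370.29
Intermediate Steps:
W(L, P) = 4 - 2*P/7 - L/7 (W(L, P) = 4 - ((L + P) + P)/7 = 4 - (L + 2*P)/7 = 4 + (-2*P/7 - L/7) = 4 - 2*P/7 - L/7)
(W(-2, -3)*2)*(-36) = ((4 - 2/7*(-3) - 1/7*(-2))*2)*(-36) = ((4 + 6/7 + 2/7)*2)*(-36) = ((36/7)*2)*(-36) = (72/7)*(-36) = -2592/7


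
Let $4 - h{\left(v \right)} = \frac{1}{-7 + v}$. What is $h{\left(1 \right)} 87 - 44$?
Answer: $\frac{637}{2} \approx 318.5$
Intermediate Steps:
$h{\left(v \right)} = 4 - \frac{1}{-7 + v}$
$h{\left(1 \right)} 87 - 44 = \frac{-29 + 4 \cdot 1}{-7 + 1} \cdot 87 - 44 = \frac{-29 + 4}{-6} \cdot 87 - 44 = \left(- \frac{1}{6}\right) \left(-25\right) 87 - 44 = \frac{25}{6} \cdot 87 - 44 = \frac{725}{2} - 44 = \frac{637}{2}$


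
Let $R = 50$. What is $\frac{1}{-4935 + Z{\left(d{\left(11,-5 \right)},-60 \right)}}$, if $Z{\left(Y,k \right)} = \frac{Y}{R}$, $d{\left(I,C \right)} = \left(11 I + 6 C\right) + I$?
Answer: $- \frac{25}{123324} \approx -0.00020272$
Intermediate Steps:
$d{\left(I,C \right)} = 6 C + 12 I$ ($d{\left(I,C \right)} = \left(6 C + 11 I\right) + I = 6 C + 12 I$)
$Z{\left(Y,k \right)} = \frac{Y}{50}$
$\frac{1}{-4935 + Z{\left(d{\left(11,-5 \right)},-60 \right)}} = \frac{1}{-4935 + \frac{6 \left(-5\right) + 12 \cdot 11}{50}} = \frac{1}{-4935 + \frac{-30 + 132}{50}} = \frac{1}{-4935 + \frac{1}{50} \cdot 102} = \frac{1}{-4935 + \frac{51}{25}} = \frac{1}{- \frac{123324}{25}} = - \frac{25}{123324}$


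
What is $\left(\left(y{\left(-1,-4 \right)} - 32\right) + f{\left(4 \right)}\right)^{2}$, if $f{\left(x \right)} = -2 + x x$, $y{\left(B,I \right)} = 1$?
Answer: $289$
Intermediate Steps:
$f{\left(x \right)} = -2 + x^{2}$
$\left(\left(y{\left(-1,-4 \right)} - 32\right) + f{\left(4 \right)}\right)^{2} = \left(\left(1 - 32\right) - \left(2 - 4^{2}\right)\right)^{2} = \left(-31 + \left(-2 + 16\right)\right)^{2} = \left(-31 + 14\right)^{2} = \left(-17\right)^{2} = 289$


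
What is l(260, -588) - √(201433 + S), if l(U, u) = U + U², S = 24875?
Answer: 67860 - 2*√56577 ≈ 67384.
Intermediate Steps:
l(260, -588) - √(201433 + S) = 260*(1 + 260) - √(201433 + 24875) = 260*261 - √226308 = 67860 - 2*√56577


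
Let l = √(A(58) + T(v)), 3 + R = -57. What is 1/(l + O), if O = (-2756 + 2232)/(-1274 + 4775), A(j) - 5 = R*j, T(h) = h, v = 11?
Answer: -458631/10614631510 - 12257001*I*√866/21229263020 ≈ -4.3207e-5 - 0.016991*I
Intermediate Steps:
R = -60 (R = -3 - 57 = -60)
A(j) = 5 - 60*j
O = -524/3501 ≈ -0.14967
l = 2*I*√866 (l = √((5 - 60*58) + 11) = √((5 - 3480) + 11) = √(-3475 + 11) = √(-3464) = 2*I*√866 ≈ 58.856*I)
1/(l + O) = 1/(2*I*√866 - 524/3501) = 1/(-524/3501 + 2*I*√866)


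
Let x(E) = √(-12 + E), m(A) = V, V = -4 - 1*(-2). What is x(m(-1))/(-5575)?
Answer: -I*√14/5575 ≈ -0.00067115*I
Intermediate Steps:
V = -2 (V = -4 + 2 = -2)
m(A) = -2
x(m(-1))/(-5575) = √(-12 - 2)/(-5575) = √(-14)*(-1/5575) = (I*√14)*(-1/5575) = -I*√14/5575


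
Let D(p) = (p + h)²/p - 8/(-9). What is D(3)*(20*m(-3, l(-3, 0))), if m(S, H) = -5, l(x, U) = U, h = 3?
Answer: -11600/9 ≈ -1288.9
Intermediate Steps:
D(p) = 8/9 + (3 + p)²/p (D(p) = (p + 3)²/p - 8/(-9) = (3 + p)²/p - 8*(-⅑) = (3 + p)²/p + 8/9 = 8/9 + (3 + p)²/p)
D(3)*(20*m(-3, l(-3, 0))) = (8/9 + (3 + 3)²/3)*(20*(-5)) = (8/9 + (⅓)*6²)*(-100) = (8/9 + (⅓)*36)*(-100) = (8/9 + 12)*(-100) = (116/9)*(-100) = -11600/9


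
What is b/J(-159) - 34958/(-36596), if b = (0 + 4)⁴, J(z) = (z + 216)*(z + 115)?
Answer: 1398323/1638978 ≈ 0.85317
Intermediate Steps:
J(z) = (115 + z)*(216 + z) (J(z) = (216 + z)*(115 + z) = (115 + z)*(216 + z))
b = 256 (b = 4⁴ = 256)
b/J(-159) - 34958/(-36596) = 256/(24840 + (-159)² + 331*(-159)) - 34958/(-36596) = 256/(24840 + 25281 - 52629) - 34958*(-1/36596) = 256/(-2508) + 2497/2614 = 256*(-1/2508) + 2497/2614 = -64/627 + 2497/2614 = 1398323/1638978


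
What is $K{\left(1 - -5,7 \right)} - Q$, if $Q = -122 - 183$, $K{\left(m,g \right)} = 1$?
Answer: $306$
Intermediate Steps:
$Q = -305$ ($Q = -122 - 183 = -305$)
$K{\left(1 - -5,7 \right)} - Q = 1 - -305 = 1 + 305 = 306$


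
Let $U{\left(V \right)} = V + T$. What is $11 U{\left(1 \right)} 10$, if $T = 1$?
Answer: $220$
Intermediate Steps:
$U{\left(V \right)} = 1 + V$ ($U{\left(V \right)} = V + 1 = 1 + V$)
$11 U{\left(1 \right)} 10 = 11 \left(1 + 1\right) 10 = 11 \cdot 2 \cdot 10 = 22 \cdot 10 = 220$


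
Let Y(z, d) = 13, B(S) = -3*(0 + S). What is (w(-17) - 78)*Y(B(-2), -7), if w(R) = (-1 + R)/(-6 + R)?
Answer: -23088/23 ≈ -1003.8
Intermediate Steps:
w(R) = (-1 + R)/(-6 + R)
B(S) = -3*S
(w(-17) - 78)*Y(B(-2), -7) = ((-1 - 17)/(-6 - 17) - 78)*13 = (-18/(-23) - 78)*13 = (-1/23*(-18) - 78)*13 = (18/23 - 78)*13 = -1776/23*13 = -23088/23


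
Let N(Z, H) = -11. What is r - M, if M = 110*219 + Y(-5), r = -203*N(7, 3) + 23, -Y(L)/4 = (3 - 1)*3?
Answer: -21810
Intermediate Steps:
Y(L) = -24 (Y(L) = -4*(3 - 1)*3 = -8*3 = -4*6 = -24)
r = 2256 (r = -203*(-11) + 23 = 2233 + 23 = 2256)
M = 24066 (M = 110*219 - 24 = 24090 - 24 = 24066)
r - M = 2256 - 1*24066 = 2256 - 24066 = -21810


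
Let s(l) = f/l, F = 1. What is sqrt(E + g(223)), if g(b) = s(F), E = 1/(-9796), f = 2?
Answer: sqrt(47978359)/4898 ≈ 1.4142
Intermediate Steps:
E = -1/9796 ≈ -0.00010208
s(l) = 2/l
g(b) = 2 (g(b) = 2/1 = 2*1 = 2)
sqrt(E + g(223)) = sqrt(-1/9796 + 2) = sqrt(19591/9796) = sqrt(47978359)/4898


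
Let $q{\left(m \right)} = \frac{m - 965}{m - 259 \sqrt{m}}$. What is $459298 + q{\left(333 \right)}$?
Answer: $\frac{7664305884}{16687} + \frac{1106 \sqrt{37}}{50061} \approx 4.593 \cdot 10^{5}$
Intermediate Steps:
$q{\left(m \right)} = \frac{-965 + m}{m - 259 \sqrt{m}}$
$459298 + q{\left(333 \right)} = 459298 + \frac{965 - 333}{\left(-1\right) 333 + 259 \sqrt{333}} = 459298 + \frac{965 - 333}{-333 + 259 \cdot 3 \sqrt{37}} = 459298 + \frac{1}{-333 + 777 \sqrt{37}} \cdot 632 = 459298 + \frac{632}{-333 + 777 \sqrt{37}}$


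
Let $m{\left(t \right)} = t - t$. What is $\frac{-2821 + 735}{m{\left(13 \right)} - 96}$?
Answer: $\frac{1043}{48} \approx 21.729$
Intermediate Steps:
$m{\left(t \right)} = 0$
$\frac{-2821 + 735}{m{\left(13 \right)} - 96} = \frac{-2821 + 735}{0 - 96} = - \frac{2086}{-96} = \left(-2086\right) \left(- \frac{1}{96}\right) = \frac{1043}{48}$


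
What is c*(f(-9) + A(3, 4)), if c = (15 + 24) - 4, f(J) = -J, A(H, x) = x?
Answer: 455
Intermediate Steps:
c = 35 (c = 39 - 4 = 35)
c*(f(-9) + A(3, 4)) = 35*(-1*(-9) + 4) = 35*(9 + 4) = 35*13 = 455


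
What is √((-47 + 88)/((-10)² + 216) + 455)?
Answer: √11361859/158 ≈ 21.334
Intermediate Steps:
√((-47 + 88)/((-10)² + 216) + 455) = √(41/(100 + 216) + 455) = √(41/316 + 455) = √(143821/316) = √11361859/158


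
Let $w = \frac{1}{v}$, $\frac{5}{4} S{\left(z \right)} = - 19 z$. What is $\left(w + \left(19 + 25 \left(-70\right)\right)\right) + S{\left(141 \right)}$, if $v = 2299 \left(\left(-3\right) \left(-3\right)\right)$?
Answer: $- \frac{400805356}{103455} \approx -3874.2$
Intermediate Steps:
$v = 20691$ ($v = 2299 \cdot 9 = 20691$)
$S{\left(z \right)} = - \frac{76 z}{5}$ ($S{\left(z \right)} = \frac{4 \left(- 19 z\right)}{5} = - \frac{76 z}{5}$)
$w = \frac{1}{20691} \approx 4.833 \cdot 10^{-5}$
$\left(w + \left(19 + 25 \left(-70\right)\right)\right) + S{\left(141 \right)} = \left(\frac{1}{20691} + \left(19 + 25 \left(-70\right)\right)\right) - \frac{10716}{5} = \left(\frac{1}{20691} + \left(19 - 1750\right)\right) - \frac{10716}{5} = \left(\frac{1}{20691} - 1731\right) - \frac{10716}{5} = - \frac{35816120}{20691} - \frac{10716}{5} = - \frac{400805356}{103455}$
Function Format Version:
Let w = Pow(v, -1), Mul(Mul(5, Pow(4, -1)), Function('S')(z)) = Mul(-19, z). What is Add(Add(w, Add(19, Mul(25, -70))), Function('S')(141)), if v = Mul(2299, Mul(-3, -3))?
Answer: Rational(-400805356, 103455) ≈ -3874.2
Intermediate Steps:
v = 20691 (v = Mul(2299, 9) = 20691)
Function('S')(z) = Mul(Rational(-76, 5), z) (Function('S')(z) = Mul(Rational(4, 5), Mul(-19, z)) = Mul(Rational(-76, 5), z))
w = Rational(1, 20691) (w = Pow(20691, -1) = Rational(1, 20691) ≈ 4.8330e-5)
Add(Add(w, Add(19, Mul(25, -70))), Function('S')(141)) = Add(Add(Rational(1, 20691), Add(19, Mul(25, -70))), Mul(Rational(-76, 5), 141)) = Add(Add(Rational(1, 20691), Add(19, -1750)), Rational(-10716, 5)) = Add(Add(Rational(1, 20691), -1731), Rational(-10716, 5)) = Add(Rational(-35816120, 20691), Rational(-10716, 5)) = Rational(-400805356, 103455)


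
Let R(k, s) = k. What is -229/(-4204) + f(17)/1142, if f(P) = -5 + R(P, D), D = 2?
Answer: 155983/2400484 ≈ 0.064980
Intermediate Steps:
f(P) = -5 + P
-229/(-4204) + f(17)/1142 = -229/(-4204) + (-5 + 17)/1142 = -229*(-1/4204) + 12*(1/1142) = 229/4204 + 6/571 = 155983/2400484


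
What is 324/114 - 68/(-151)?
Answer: 9446/2869 ≈ 3.2924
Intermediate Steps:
324/114 - 68/(-151) = 324*(1/114) - 68*(-1/151) = 54/19 + 68/151 = 9446/2869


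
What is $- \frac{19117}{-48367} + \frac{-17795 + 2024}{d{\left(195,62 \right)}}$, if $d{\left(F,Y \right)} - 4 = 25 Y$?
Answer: $- \frac{34908959}{3579158} \approx -9.7534$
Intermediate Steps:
$d{\left(F,Y \right)} = 4 + 25 Y$
$- \frac{19117}{-48367} + \frac{-17795 + 2024}{d{\left(195,62 \right)}} = - \frac{19117}{-48367} + \frac{-17795 + 2024}{4 + 25 \cdot 62} = \left(-19117\right) \left(- \frac{1}{48367}\right) - \frac{15771}{4 + 1550} = \frac{19117}{48367} - \frac{15771}{1554} = \frac{19117}{48367} - \frac{751}{74} = - \frac{34908959}{3579158}$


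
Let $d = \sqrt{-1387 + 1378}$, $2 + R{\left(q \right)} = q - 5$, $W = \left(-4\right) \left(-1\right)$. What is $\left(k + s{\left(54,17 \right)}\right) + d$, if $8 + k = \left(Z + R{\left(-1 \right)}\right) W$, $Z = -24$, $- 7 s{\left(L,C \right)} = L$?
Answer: $- \frac{1006}{7} + 3 i \approx -143.71 + 3.0 i$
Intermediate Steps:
$s{\left(L,C \right)} = - \frac{L}{7}$
$W = 4$
$R{\left(q \right)} = -7 + q$ ($R{\left(q \right)} = -2 + \left(q - 5\right) = -2 + \left(-5 + q\right) = -7 + q$)
$d = 3 i$ ($d = \sqrt{-9} = 3 i \approx 3.0 i$)
$k = -136$ ($k = -8 + \left(-24 - 8\right) 4 = -8 - 128 = -136$)
$\left(k + s{\left(54,17 \right)}\right) + d = \left(-136 - \frac{54}{7}\right) + 3 i = - \frac{1006}{7} + 3 i$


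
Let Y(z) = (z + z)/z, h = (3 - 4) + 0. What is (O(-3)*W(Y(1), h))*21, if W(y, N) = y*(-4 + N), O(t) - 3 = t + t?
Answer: 630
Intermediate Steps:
h = -1 (h = -1 + 0 = -1)
Y(z) = 2 (Y(z) = (2*z)/z = 2)
O(t) = 3 + 2*t (O(t) = 3 + (t + t) = 3 + 2*t)
(O(-3)*W(Y(1), h))*21 = ((3 + 2*(-3))*(2*(-4 - 1)))*21 = ((3 - 6)*(2*(-5)))*21 = -3*(-10)*21 = 30*21 = 630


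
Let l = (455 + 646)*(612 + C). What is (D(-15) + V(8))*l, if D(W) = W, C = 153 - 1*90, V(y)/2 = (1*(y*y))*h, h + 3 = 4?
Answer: 83978775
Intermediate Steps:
h = 1 (h = -3 + 4 = 1)
V(y) = 2*y**2 (V(y) = 2*((1*(y*y))*1) = 2*((1*y**2)*1) = 2*(y**2*1) = 2*y**2)
C = 63 (C = 153 - 90 = 63)
l = 743175 (l = (455 + 646)*(612 + 63) = 1101*675 = 743175)
(D(-15) + V(8))*l = (-15 + 2*8**2)*743175 = (-15 + 2*64)*743175 = (-15 + 128)*743175 = 113*743175 = 83978775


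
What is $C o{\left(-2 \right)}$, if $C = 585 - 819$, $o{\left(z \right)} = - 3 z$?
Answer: $-1404$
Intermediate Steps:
$C = -234$
$C o{\left(-2 \right)} = - 234 \left(\left(-3\right) \left(-2\right)\right) = \left(-234\right) 6 = -1404$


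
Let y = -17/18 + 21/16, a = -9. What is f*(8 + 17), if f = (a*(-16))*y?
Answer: 1325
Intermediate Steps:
y = 53/144 (y = -17*1/18 + 21*(1/16) = -17/18 + 21/16 = 53/144 ≈ 0.36806)
f = 53 (f = -9*(-16)*(53/144) = 144*(53/144) = 53)
f*(8 + 17) = 53*(8 + 17) = 53*25 = 1325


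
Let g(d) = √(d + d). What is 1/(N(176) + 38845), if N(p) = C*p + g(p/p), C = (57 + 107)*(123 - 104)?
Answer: 587261/344875482119 - √2/344875482119 ≈ 1.7028e-6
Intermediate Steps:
g(d) = √2*√d (g(d) = √(2*d) = √2*√d)
C = 3116 (C = 164*19 = 3116)
N(p) = √2 + 3116*p (N(p) = 3116*p + √2*√(p/p) = 3116*p + √2*√1 = 3116*p + √2*1 = 3116*p + √2 = √2 + 3116*p)
1/(N(176) + 38845) = 1/((√2 + 3116*176) + 38845) = 1/((√2 + 548416) + 38845) = 1/((548416 + √2) + 38845) = 1/(587261 + √2)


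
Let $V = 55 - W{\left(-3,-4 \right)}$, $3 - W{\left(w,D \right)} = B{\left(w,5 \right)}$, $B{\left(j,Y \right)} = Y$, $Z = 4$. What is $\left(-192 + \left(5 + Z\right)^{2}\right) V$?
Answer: $-6327$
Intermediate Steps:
$W{\left(w,D \right)} = -2$ ($W{\left(w,D \right)} = 3 - 5 = -2$)
$V = 57$ ($V = 55 - -2 = 55 + 2 = 57$)
$\left(-192 + \left(5 + Z\right)^{2}\right) V = \left(-192 + \left(5 + 4\right)^{2}\right) 57 = \left(-192 + 9^{2}\right) 57 = \left(-192 + 81\right) 57 = \left(-111\right) 57 = -6327$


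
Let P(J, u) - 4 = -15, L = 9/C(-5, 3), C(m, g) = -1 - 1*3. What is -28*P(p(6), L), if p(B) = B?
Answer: 308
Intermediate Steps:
C(m, g) = -4 (C(m, g) = -1 - 3 = -4)
L = -9/4 (L = 9/(-4) = 9*(-1/4) = -9/4 ≈ -2.2500)
P(J, u) = -11 (P(J, u) = 4 - 15 = -11)
-28*P(p(6), L) = -28*(-11) = 308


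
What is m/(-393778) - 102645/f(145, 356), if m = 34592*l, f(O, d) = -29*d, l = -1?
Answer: 20388235309/2032682036 ≈ 10.030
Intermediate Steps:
m = -34592 (m = 34592*(-1) = -34592)
m/(-393778) - 102645/f(145, 356) = -34592/(-393778) - 102645/((-29*356)) = -34592*(-1/393778) - 102645/(-10324) = 17296/196889 - 102645*(-1/10324) = 17296/196889 + 102645/10324 = 20388235309/2032682036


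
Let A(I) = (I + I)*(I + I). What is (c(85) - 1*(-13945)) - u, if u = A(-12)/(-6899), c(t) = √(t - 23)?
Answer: 96207131/6899 + √62 ≈ 13953.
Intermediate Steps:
c(t) = √(-23 + t)
A(I) = 4*I² (A(I) = (2*I)*(2*I) = 4*I²)
u = -576/6899 (u = (4*(-12)²)/(-6899) = (4*144)*(-1/6899) = 576*(-1/6899) = -576/6899 ≈ -0.083490)
(c(85) - 1*(-13945)) - u = (√(-23 + 85) - 1*(-13945)) - 1*(-576/6899) = (√62 + 13945) + 576/6899 = (13945 + √62) + 576/6899 = 96207131/6899 + √62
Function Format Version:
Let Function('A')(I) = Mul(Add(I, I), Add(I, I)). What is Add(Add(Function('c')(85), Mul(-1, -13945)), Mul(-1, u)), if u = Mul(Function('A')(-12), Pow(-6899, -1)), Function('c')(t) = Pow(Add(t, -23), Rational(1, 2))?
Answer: Add(Rational(96207131, 6899), Pow(62, Rational(1, 2))) ≈ 13953.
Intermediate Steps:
Function('c')(t) = Pow(Add(-23, t), Rational(1, 2))
Function('A')(I) = Mul(4, Pow(I, 2)) (Function('A')(I) = Mul(Mul(2, I), Mul(2, I)) = Mul(4, Pow(I, 2)))
u = Rational(-576, 6899) (u = Mul(Mul(4, Pow(-12, 2)), Pow(-6899, -1)) = Mul(Mul(4, 144), Rational(-1, 6899)) = Mul(576, Rational(-1, 6899)) = Rational(-576, 6899) ≈ -0.083490)
Add(Add(Function('c')(85), Mul(-1, -13945)), Mul(-1, u)) = Add(Add(Pow(Add(-23, 85), Rational(1, 2)), Mul(-1, -13945)), Mul(-1, Rational(-576, 6899))) = Add(Add(Pow(62, Rational(1, 2)), 13945), Rational(576, 6899)) = Add(Add(13945, Pow(62, Rational(1, 2))), Rational(576, 6899)) = Add(Rational(96207131, 6899), Pow(62, Rational(1, 2)))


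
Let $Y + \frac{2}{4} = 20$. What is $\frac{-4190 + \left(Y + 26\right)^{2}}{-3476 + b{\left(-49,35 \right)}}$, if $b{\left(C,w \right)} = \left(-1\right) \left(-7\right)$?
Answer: $\frac{8479}{13876} \approx 0.61106$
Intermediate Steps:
$Y = \frac{39}{2}$ ($Y = - \frac{1}{2} + 20 = \frac{39}{2} \approx 19.5$)
$b{\left(C,w \right)} = 7$
$\frac{-4190 + \left(Y + 26\right)^{2}}{-3476 + b{\left(-49,35 \right)}} = \frac{-4190 + \left(\frac{39}{2} + 26\right)^{2}}{-3476 + 7} = \frac{-4190 + \left(\frac{91}{2}\right)^{2}}{-3469} = \left(-4190 + \frac{8281}{4}\right) \left(- \frac{1}{3469}\right) = \left(- \frac{8479}{4}\right) \left(- \frac{1}{3469}\right) = \frac{8479}{13876}$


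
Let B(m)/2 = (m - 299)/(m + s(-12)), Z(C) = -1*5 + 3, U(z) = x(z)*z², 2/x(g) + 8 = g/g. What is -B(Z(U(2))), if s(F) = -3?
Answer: -602/5 ≈ -120.40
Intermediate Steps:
x(g) = -2/7 (x(g) = 2/(-8 + g/g) = 2/(-8 + 1) = 2/(-7) = 2*(-⅐) = -2/7)
U(z) = -2*z²/7
Z(C) = -2 (Z(C) = -5 + 3 = -2)
B(m) = 2*(-299 + m)/(-3 + m) (B(m) = 2*((m - 299)/(m - 3)) = 2*((-299 + m)/(-3 + m)) = 2*(-299 + m)/(-3 + m))
-B(Z(U(2))) = -2*(-299 - 2)/(-3 - 2) = -2*(-301)/(-5) = -2*(-1)*(-301)/5 = -1*602/5 = -602/5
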